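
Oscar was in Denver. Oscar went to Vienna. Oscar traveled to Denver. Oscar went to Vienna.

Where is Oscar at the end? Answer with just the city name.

Tracking Oscar's location:
Start: Oscar is in Denver.
After move 1: Denver -> Vienna. Oscar is in Vienna.
After move 2: Vienna -> Denver. Oscar is in Denver.
After move 3: Denver -> Vienna. Oscar is in Vienna.

Answer: Vienna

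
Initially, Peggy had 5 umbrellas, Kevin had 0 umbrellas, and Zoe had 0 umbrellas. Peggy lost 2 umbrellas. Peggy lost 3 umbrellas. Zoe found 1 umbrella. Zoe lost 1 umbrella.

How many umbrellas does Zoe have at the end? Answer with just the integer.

Answer: 0

Derivation:
Tracking counts step by step:
Start: Peggy=5, Kevin=0, Zoe=0
Event 1 (Peggy -2): Peggy: 5 -> 3. State: Peggy=3, Kevin=0, Zoe=0
Event 2 (Peggy -3): Peggy: 3 -> 0. State: Peggy=0, Kevin=0, Zoe=0
Event 3 (Zoe +1): Zoe: 0 -> 1. State: Peggy=0, Kevin=0, Zoe=1
Event 4 (Zoe -1): Zoe: 1 -> 0. State: Peggy=0, Kevin=0, Zoe=0

Zoe's final count: 0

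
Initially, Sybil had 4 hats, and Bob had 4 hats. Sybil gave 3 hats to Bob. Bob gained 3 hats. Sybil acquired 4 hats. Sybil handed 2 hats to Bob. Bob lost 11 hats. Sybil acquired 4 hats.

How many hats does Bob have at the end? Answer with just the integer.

Answer: 1

Derivation:
Tracking counts step by step:
Start: Sybil=4, Bob=4
Event 1 (Sybil -> Bob, 3): Sybil: 4 -> 1, Bob: 4 -> 7. State: Sybil=1, Bob=7
Event 2 (Bob +3): Bob: 7 -> 10. State: Sybil=1, Bob=10
Event 3 (Sybil +4): Sybil: 1 -> 5. State: Sybil=5, Bob=10
Event 4 (Sybil -> Bob, 2): Sybil: 5 -> 3, Bob: 10 -> 12. State: Sybil=3, Bob=12
Event 5 (Bob -11): Bob: 12 -> 1. State: Sybil=3, Bob=1
Event 6 (Sybil +4): Sybil: 3 -> 7. State: Sybil=7, Bob=1

Bob's final count: 1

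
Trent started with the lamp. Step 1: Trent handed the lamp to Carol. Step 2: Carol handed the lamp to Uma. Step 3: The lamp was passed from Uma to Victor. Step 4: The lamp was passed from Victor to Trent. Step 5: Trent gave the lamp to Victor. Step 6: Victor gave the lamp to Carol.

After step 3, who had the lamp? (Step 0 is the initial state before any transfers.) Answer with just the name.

Answer: Victor

Derivation:
Tracking the lamp holder through step 3:
After step 0 (start): Trent
After step 1: Carol
After step 2: Uma
After step 3: Victor

At step 3, the holder is Victor.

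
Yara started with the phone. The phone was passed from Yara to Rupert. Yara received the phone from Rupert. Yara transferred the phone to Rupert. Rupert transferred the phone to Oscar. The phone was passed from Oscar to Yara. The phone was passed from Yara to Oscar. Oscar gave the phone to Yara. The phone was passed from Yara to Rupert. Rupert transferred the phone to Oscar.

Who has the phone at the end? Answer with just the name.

Answer: Oscar

Derivation:
Tracking the phone through each event:
Start: Yara has the phone.
After event 1: Rupert has the phone.
After event 2: Yara has the phone.
After event 3: Rupert has the phone.
After event 4: Oscar has the phone.
After event 5: Yara has the phone.
After event 6: Oscar has the phone.
After event 7: Yara has the phone.
After event 8: Rupert has the phone.
After event 9: Oscar has the phone.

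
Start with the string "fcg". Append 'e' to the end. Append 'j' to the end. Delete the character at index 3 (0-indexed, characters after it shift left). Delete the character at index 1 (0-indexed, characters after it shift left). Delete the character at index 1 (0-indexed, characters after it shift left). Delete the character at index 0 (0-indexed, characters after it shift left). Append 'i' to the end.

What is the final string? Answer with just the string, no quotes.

Applying each edit step by step:
Start: "fcg"
Op 1 (append 'e'): "fcg" -> "fcge"
Op 2 (append 'j'): "fcge" -> "fcgej"
Op 3 (delete idx 3 = 'e'): "fcgej" -> "fcgj"
Op 4 (delete idx 1 = 'c'): "fcgj" -> "fgj"
Op 5 (delete idx 1 = 'g'): "fgj" -> "fj"
Op 6 (delete idx 0 = 'f'): "fj" -> "j"
Op 7 (append 'i'): "j" -> "ji"

Answer: ji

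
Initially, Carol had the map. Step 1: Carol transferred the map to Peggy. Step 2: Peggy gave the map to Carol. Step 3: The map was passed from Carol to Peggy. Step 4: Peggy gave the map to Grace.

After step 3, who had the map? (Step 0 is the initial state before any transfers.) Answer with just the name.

Answer: Peggy

Derivation:
Tracking the map holder through step 3:
After step 0 (start): Carol
After step 1: Peggy
After step 2: Carol
After step 3: Peggy

At step 3, the holder is Peggy.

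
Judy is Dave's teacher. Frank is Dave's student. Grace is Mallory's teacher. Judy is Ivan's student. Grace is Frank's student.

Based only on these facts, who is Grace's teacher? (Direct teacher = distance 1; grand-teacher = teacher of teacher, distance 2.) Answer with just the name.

Reconstructing the teacher chain from the given facts:
  Ivan -> Judy -> Dave -> Frank -> Grace -> Mallory
(each arrow means 'teacher of the next')
Positions in the chain (0 = top):
  position of Ivan: 0
  position of Judy: 1
  position of Dave: 2
  position of Frank: 3
  position of Grace: 4
  position of Mallory: 5

Grace is at position 4; the teacher is 1 step up the chain, i.e. position 3: Frank.

Answer: Frank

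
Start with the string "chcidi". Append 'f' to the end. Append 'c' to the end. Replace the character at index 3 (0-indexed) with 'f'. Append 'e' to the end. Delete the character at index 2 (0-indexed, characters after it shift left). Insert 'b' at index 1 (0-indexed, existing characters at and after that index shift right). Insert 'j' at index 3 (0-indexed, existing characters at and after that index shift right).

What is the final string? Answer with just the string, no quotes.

Answer: cbhjfdifce

Derivation:
Applying each edit step by step:
Start: "chcidi"
Op 1 (append 'f'): "chcidi" -> "chcidif"
Op 2 (append 'c'): "chcidif" -> "chcidifc"
Op 3 (replace idx 3: 'i' -> 'f'): "chcidifc" -> "chcfdifc"
Op 4 (append 'e'): "chcfdifc" -> "chcfdifce"
Op 5 (delete idx 2 = 'c'): "chcfdifce" -> "chfdifce"
Op 6 (insert 'b' at idx 1): "chfdifce" -> "cbhfdifce"
Op 7 (insert 'j' at idx 3): "cbhfdifce" -> "cbhjfdifce"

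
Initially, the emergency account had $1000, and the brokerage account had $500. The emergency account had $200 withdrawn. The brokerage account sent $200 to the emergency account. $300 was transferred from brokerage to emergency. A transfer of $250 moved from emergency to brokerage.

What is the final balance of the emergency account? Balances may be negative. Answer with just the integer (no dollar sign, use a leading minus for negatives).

Answer: 1050

Derivation:
Tracking account balances step by step:
Start: emergency=1000, brokerage=500
Event 1 (withdraw 200 from emergency): emergency: 1000 - 200 = 800. Balances: emergency=800, brokerage=500
Event 2 (transfer 200 brokerage -> emergency): brokerage: 500 - 200 = 300, emergency: 800 + 200 = 1000. Balances: emergency=1000, brokerage=300
Event 3 (transfer 300 brokerage -> emergency): brokerage: 300 - 300 = 0, emergency: 1000 + 300 = 1300. Balances: emergency=1300, brokerage=0
Event 4 (transfer 250 emergency -> brokerage): emergency: 1300 - 250 = 1050, brokerage: 0 + 250 = 250. Balances: emergency=1050, brokerage=250

Final balance of emergency: 1050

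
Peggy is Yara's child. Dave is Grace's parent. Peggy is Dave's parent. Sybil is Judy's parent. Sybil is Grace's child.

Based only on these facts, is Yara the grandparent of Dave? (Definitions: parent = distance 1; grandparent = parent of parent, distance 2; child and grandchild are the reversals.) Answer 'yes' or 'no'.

Reconstructing the parent chain from the given facts:
  Yara -> Peggy -> Dave -> Grace -> Sybil -> Judy
(each arrow means 'parent of the next')
Positions in the chain (0 = top):
  position of Yara: 0
  position of Peggy: 1
  position of Dave: 2
  position of Grace: 3
  position of Sybil: 4
  position of Judy: 5

Yara is at position 0, Dave is at position 2; signed distance (j - i) = 2.
'grandparent' requires j - i = 2. Actual distance is 2, so the relation HOLDS.

Answer: yes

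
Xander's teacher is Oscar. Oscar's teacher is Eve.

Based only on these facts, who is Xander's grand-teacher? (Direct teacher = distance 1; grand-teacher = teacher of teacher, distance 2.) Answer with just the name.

Reconstructing the teacher chain from the given facts:
  Eve -> Oscar -> Xander
(each arrow means 'teacher of the next')
Positions in the chain (0 = top):
  position of Eve: 0
  position of Oscar: 1
  position of Xander: 2

Xander is at position 2; the grand-teacher is 2 steps up the chain, i.e. position 0: Eve.

Answer: Eve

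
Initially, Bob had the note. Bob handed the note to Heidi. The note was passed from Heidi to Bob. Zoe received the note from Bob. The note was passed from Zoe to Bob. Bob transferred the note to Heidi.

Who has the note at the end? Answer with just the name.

Answer: Heidi

Derivation:
Tracking the note through each event:
Start: Bob has the note.
After event 1: Heidi has the note.
After event 2: Bob has the note.
After event 3: Zoe has the note.
After event 4: Bob has the note.
After event 5: Heidi has the note.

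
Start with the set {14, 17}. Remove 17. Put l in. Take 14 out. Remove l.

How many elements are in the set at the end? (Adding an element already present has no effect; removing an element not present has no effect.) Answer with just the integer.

Answer: 0

Derivation:
Tracking the set through each operation:
Start: {14, 17}
Event 1 (remove 17): removed. Set: {14}
Event 2 (add l): added. Set: {14, l}
Event 3 (remove 14): removed. Set: {l}
Event 4 (remove l): removed. Set: {}

Final set: {} (size 0)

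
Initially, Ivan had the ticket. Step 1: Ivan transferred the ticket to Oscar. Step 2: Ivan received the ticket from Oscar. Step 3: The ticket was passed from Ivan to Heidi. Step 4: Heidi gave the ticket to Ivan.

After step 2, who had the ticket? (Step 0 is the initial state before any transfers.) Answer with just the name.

Tracking the ticket holder through step 2:
After step 0 (start): Ivan
After step 1: Oscar
After step 2: Ivan

At step 2, the holder is Ivan.

Answer: Ivan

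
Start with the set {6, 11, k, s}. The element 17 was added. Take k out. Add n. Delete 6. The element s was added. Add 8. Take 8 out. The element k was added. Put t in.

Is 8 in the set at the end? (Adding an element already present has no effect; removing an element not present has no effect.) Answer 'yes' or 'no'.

Tracking the set through each operation:
Start: {11, 6, k, s}
Event 1 (add 17): added. Set: {11, 17, 6, k, s}
Event 2 (remove k): removed. Set: {11, 17, 6, s}
Event 3 (add n): added. Set: {11, 17, 6, n, s}
Event 4 (remove 6): removed. Set: {11, 17, n, s}
Event 5 (add s): already present, no change. Set: {11, 17, n, s}
Event 6 (add 8): added. Set: {11, 17, 8, n, s}
Event 7 (remove 8): removed. Set: {11, 17, n, s}
Event 8 (add k): added. Set: {11, 17, k, n, s}
Event 9 (add t): added. Set: {11, 17, k, n, s, t}

Final set: {11, 17, k, n, s, t} (size 6)
8 is NOT in the final set.

Answer: no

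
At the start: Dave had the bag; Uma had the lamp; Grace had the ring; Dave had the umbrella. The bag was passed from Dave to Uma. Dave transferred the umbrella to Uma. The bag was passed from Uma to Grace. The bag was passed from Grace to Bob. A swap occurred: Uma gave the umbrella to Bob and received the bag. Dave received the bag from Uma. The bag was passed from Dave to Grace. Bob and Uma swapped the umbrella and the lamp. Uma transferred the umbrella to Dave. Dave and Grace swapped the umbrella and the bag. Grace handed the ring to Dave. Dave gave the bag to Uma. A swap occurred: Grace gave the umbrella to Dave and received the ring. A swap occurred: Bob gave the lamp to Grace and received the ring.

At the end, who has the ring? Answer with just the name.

Answer: Bob

Derivation:
Tracking all object holders:
Start: bag:Dave, lamp:Uma, ring:Grace, umbrella:Dave
Event 1 (give bag: Dave -> Uma). State: bag:Uma, lamp:Uma, ring:Grace, umbrella:Dave
Event 2 (give umbrella: Dave -> Uma). State: bag:Uma, lamp:Uma, ring:Grace, umbrella:Uma
Event 3 (give bag: Uma -> Grace). State: bag:Grace, lamp:Uma, ring:Grace, umbrella:Uma
Event 4 (give bag: Grace -> Bob). State: bag:Bob, lamp:Uma, ring:Grace, umbrella:Uma
Event 5 (swap umbrella<->bag: now umbrella:Bob, bag:Uma). State: bag:Uma, lamp:Uma, ring:Grace, umbrella:Bob
Event 6 (give bag: Uma -> Dave). State: bag:Dave, lamp:Uma, ring:Grace, umbrella:Bob
Event 7 (give bag: Dave -> Grace). State: bag:Grace, lamp:Uma, ring:Grace, umbrella:Bob
Event 8 (swap umbrella<->lamp: now umbrella:Uma, lamp:Bob). State: bag:Grace, lamp:Bob, ring:Grace, umbrella:Uma
Event 9 (give umbrella: Uma -> Dave). State: bag:Grace, lamp:Bob, ring:Grace, umbrella:Dave
Event 10 (swap umbrella<->bag: now umbrella:Grace, bag:Dave). State: bag:Dave, lamp:Bob, ring:Grace, umbrella:Grace
Event 11 (give ring: Grace -> Dave). State: bag:Dave, lamp:Bob, ring:Dave, umbrella:Grace
Event 12 (give bag: Dave -> Uma). State: bag:Uma, lamp:Bob, ring:Dave, umbrella:Grace
Event 13 (swap umbrella<->ring: now umbrella:Dave, ring:Grace). State: bag:Uma, lamp:Bob, ring:Grace, umbrella:Dave
Event 14 (swap lamp<->ring: now lamp:Grace, ring:Bob). State: bag:Uma, lamp:Grace, ring:Bob, umbrella:Dave

Final state: bag:Uma, lamp:Grace, ring:Bob, umbrella:Dave
The ring is held by Bob.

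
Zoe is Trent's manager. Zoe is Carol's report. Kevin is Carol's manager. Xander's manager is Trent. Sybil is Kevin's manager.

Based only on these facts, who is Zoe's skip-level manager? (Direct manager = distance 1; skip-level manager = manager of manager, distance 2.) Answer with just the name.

Reconstructing the manager chain from the given facts:
  Sybil -> Kevin -> Carol -> Zoe -> Trent -> Xander
(each arrow means 'manager of the next')
Positions in the chain (0 = top):
  position of Sybil: 0
  position of Kevin: 1
  position of Carol: 2
  position of Zoe: 3
  position of Trent: 4
  position of Xander: 5

Zoe is at position 3; the skip-level manager is 2 steps up the chain, i.e. position 1: Kevin.

Answer: Kevin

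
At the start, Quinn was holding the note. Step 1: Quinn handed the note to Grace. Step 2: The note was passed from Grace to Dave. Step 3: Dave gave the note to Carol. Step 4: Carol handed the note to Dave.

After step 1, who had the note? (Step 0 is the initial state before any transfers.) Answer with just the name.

Tracking the note holder through step 1:
After step 0 (start): Quinn
After step 1: Grace

At step 1, the holder is Grace.

Answer: Grace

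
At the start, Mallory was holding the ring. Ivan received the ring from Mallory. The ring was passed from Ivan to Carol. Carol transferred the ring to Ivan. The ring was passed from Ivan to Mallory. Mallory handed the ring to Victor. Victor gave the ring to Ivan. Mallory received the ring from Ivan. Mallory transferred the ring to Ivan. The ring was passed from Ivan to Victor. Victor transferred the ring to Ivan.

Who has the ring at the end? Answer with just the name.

Tracking the ring through each event:
Start: Mallory has the ring.
After event 1: Ivan has the ring.
After event 2: Carol has the ring.
After event 3: Ivan has the ring.
After event 4: Mallory has the ring.
After event 5: Victor has the ring.
After event 6: Ivan has the ring.
After event 7: Mallory has the ring.
After event 8: Ivan has the ring.
After event 9: Victor has the ring.
After event 10: Ivan has the ring.

Answer: Ivan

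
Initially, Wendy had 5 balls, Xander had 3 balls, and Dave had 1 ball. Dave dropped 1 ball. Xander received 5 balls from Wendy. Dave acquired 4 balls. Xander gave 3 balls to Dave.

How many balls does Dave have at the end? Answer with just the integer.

Tracking counts step by step:
Start: Wendy=5, Xander=3, Dave=1
Event 1 (Dave -1): Dave: 1 -> 0. State: Wendy=5, Xander=3, Dave=0
Event 2 (Wendy -> Xander, 5): Wendy: 5 -> 0, Xander: 3 -> 8. State: Wendy=0, Xander=8, Dave=0
Event 3 (Dave +4): Dave: 0 -> 4. State: Wendy=0, Xander=8, Dave=4
Event 4 (Xander -> Dave, 3): Xander: 8 -> 5, Dave: 4 -> 7. State: Wendy=0, Xander=5, Dave=7

Dave's final count: 7

Answer: 7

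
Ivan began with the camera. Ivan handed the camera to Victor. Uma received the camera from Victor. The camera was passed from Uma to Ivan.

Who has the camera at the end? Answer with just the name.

Tracking the camera through each event:
Start: Ivan has the camera.
After event 1: Victor has the camera.
After event 2: Uma has the camera.
After event 3: Ivan has the camera.

Answer: Ivan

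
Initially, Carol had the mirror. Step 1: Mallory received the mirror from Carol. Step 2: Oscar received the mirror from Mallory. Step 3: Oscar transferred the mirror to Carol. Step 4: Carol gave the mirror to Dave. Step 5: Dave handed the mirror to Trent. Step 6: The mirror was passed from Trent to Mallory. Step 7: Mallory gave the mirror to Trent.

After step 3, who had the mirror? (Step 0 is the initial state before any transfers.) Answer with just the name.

Answer: Carol

Derivation:
Tracking the mirror holder through step 3:
After step 0 (start): Carol
After step 1: Mallory
After step 2: Oscar
After step 3: Carol

At step 3, the holder is Carol.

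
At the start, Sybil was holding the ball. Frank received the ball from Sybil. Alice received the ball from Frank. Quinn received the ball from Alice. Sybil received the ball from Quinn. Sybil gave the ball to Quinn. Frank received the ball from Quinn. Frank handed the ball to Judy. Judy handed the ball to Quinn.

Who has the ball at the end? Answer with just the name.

Answer: Quinn

Derivation:
Tracking the ball through each event:
Start: Sybil has the ball.
After event 1: Frank has the ball.
After event 2: Alice has the ball.
After event 3: Quinn has the ball.
After event 4: Sybil has the ball.
After event 5: Quinn has the ball.
After event 6: Frank has the ball.
After event 7: Judy has the ball.
After event 8: Quinn has the ball.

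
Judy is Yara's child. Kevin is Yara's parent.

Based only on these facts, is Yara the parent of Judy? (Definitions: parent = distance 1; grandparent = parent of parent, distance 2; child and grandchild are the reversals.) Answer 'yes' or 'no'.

Reconstructing the parent chain from the given facts:
  Kevin -> Yara -> Judy
(each arrow means 'parent of the next')
Positions in the chain (0 = top):
  position of Kevin: 0
  position of Yara: 1
  position of Judy: 2

Yara is at position 1, Judy is at position 2; signed distance (j - i) = 1.
'parent' requires j - i = 1. Actual distance is 1, so the relation HOLDS.

Answer: yes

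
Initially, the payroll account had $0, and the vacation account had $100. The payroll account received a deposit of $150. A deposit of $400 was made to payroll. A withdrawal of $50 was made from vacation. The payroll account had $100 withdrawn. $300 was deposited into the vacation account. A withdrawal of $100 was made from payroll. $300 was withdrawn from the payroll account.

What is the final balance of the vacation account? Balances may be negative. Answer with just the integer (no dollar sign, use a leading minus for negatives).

Answer: 350

Derivation:
Tracking account balances step by step:
Start: payroll=0, vacation=100
Event 1 (deposit 150 to payroll): payroll: 0 + 150 = 150. Balances: payroll=150, vacation=100
Event 2 (deposit 400 to payroll): payroll: 150 + 400 = 550. Balances: payroll=550, vacation=100
Event 3 (withdraw 50 from vacation): vacation: 100 - 50 = 50. Balances: payroll=550, vacation=50
Event 4 (withdraw 100 from payroll): payroll: 550 - 100 = 450. Balances: payroll=450, vacation=50
Event 5 (deposit 300 to vacation): vacation: 50 + 300 = 350. Balances: payroll=450, vacation=350
Event 6 (withdraw 100 from payroll): payroll: 450 - 100 = 350. Balances: payroll=350, vacation=350
Event 7 (withdraw 300 from payroll): payroll: 350 - 300 = 50. Balances: payroll=50, vacation=350

Final balance of vacation: 350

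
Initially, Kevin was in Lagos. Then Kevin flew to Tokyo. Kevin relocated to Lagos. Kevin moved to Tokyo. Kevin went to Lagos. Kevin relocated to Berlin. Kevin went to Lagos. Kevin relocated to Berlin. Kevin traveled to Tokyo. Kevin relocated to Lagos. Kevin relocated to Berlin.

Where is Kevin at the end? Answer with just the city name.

Answer: Berlin

Derivation:
Tracking Kevin's location:
Start: Kevin is in Lagos.
After move 1: Lagos -> Tokyo. Kevin is in Tokyo.
After move 2: Tokyo -> Lagos. Kevin is in Lagos.
After move 3: Lagos -> Tokyo. Kevin is in Tokyo.
After move 4: Tokyo -> Lagos. Kevin is in Lagos.
After move 5: Lagos -> Berlin. Kevin is in Berlin.
After move 6: Berlin -> Lagos. Kevin is in Lagos.
After move 7: Lagos -> Berlin. Kevin is in Berlin.
After move 8: Berlin -> Tokyo. Kevin is in Tokyo.
After move 9: Tokyo -> Lagos. Kevin is in Lagos.
After move 10: Lagos -> Berlin. Kevin is in Berlin.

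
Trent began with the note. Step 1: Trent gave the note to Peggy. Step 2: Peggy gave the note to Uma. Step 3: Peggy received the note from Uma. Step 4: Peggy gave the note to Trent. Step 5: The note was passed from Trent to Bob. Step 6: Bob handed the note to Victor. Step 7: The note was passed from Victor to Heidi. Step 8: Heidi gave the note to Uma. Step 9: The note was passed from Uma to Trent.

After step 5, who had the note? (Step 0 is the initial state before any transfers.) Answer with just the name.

Tracking the note holder through step 5:
After step 0 (start): Trent
After step 1: Peggy
After step 2: Uma
After step 3: Peggy
After step 4: Trent
After step 5: Bob

At step 5, the holder is Bob.

Answer: Bob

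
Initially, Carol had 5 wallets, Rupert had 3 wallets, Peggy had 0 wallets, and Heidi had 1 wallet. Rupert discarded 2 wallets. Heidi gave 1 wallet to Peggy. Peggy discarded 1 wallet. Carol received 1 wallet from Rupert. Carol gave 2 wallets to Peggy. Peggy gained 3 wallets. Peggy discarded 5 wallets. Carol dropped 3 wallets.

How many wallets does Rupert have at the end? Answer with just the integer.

Tracking counts step by step:
Start: Carol=5, Rupert=3, Peggy=0, Heidi=1
Event 1 (Rupert -2): Rupert: 3 -> 1. State: Carol=5, Rupert=1, Peggy=0, Heidi=1
Event 2 (Heidi -> Peggy, 1): Heidi: 1 -> 0, Peggy: 0 -> 1. State: Carol=5, Rupert=1, Peggy=1, Heidi=0
Event 3 (Peggy -1): Peggy: 1 -> 0. State: Carol=5, Rupert=1, Peggy=0, Heidi=0
Event 4 (Rupert -> Carol, 1): Rupert: 1 -> 0, Carol: 5 -> 6. State: Carol=6, Rupert=0, Peggy=0, Heidi=0
Event 5 (Carol -> Peggy, 2): Carol: 6 -> 4, Peggy: 0 -> 2. State: Carol=4, Rupert=0, Peggy=2, Heidi=0
Event 6 (Peggy +3): Peggy: 2 -> 5. State: Carol=4, Rupert=0, Peggy=5, Heidi=0
Event 7 (Peggy -5): Peggy: 5 -> 0. State: Carol=4, Rupert=0, Peggy=0, Heidi=0
Event 8 (Carol -3): Carol: 4 -> 1. State: Carol=1, Rupert=0, Peggy=0, Heidi=0

Rupert's final count: 0

Answer: 0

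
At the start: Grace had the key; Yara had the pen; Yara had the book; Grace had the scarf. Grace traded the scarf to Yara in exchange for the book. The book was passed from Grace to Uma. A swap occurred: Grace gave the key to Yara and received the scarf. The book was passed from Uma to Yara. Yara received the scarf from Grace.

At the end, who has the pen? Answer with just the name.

Tracking all object holders:
Start: key:Grace, pen:Yara, book:Yara, scarf:Grace
Event 1 (swap scarf<->book: now scarf:Yara, book:Grace). State: key:Grace, pen:Yara, book:Grace, scarf:Yara
Event 2 (give book: Grace -> Uma). State: key:Grace, pen:Yara, book:Uma, scarf:Yara
Event 3 (swap key<->scarf: now key:Yara, scarf:Grace). State: key:Yara, pen:Yara, book:Uma, scarf:Grace
Event 4 (give book: Uma -> Yara). State: key:Yara, pen:Yara, book:Yara, scarf:Grace
Event 5 (give scarf: Grace -> Yara). State: key:Yara, pen:Yara, book:Yara, scarf:Yara

Final state: key:Yara, pen:Yara, book:Yara, scarf:Yara
The pen is held by Yara.

Answer: Yara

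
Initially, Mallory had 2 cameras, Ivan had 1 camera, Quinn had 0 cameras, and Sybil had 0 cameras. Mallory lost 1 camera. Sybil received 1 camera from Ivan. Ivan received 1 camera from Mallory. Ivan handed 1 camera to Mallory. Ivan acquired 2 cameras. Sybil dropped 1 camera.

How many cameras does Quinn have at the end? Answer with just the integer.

Answer: 0

Derivation:
Tracking counts step by step:
Start: Mallory=2, Ivan=1, Quinn=0, Sybil=0
Event 1 (Mallory -1): Mallory: 2 -> 1. State: Mallory=1, Ivan=1, Quinn=0, Sybil=0
Event 2 (Ivan -> Sybil, 1): Ivan: 1 -> 0, Sybil: 0 -> 1. State: Mallory=1, Ivan=0, Quinn=0, Sybil=1
Event 3 (Mallory -> Ivan, 1): Mallory: 1 -> 0, Ivan: 0 -> 1. State: Mallory=0, Ivan=1, Quinn=0, Sybil=1
Event 4 (Ivan -> Mallory, 1): Ivan: 1 -> 0, Mallory: 0 -> 1. State: Mallory=1, Ivan=0, Quinn=0, Sybil=1
Event 5 (Ivan +2): Ivan: 0 -> 2. State: Mallory=1, Ivan=2, Quinn=0, Sybil=1
Event 6 (Sybil -1): Sybil: 1 -> 0. State: Mallory=1, Ivan=2, Quinn=0, Sybil=0

Quinn's final count: 0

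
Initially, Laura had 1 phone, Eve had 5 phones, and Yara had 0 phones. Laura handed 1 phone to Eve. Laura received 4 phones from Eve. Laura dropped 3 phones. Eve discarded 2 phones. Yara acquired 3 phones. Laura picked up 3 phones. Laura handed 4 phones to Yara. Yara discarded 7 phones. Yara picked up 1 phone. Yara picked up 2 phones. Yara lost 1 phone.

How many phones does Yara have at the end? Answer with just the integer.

Tracking counts step by step:
Start: Laura=1, Eve=5, Yara=0
Event 1 (Laura -> Eve, 1): Laura: 1 -> 0, Eve: 5 -> 6. State: Laura=0, Eve=6, Yara=0
Event 2 (Eve -> Laura, 4): Eve: 6 -> 2, Laura: 0 -> 4. State: Laura=4, Eve=2, Yara=0
Event 3 (Laura -3): Laura: 4 -> 1. State: Laura=1, Eve=2, Yara=0
Event 4 (Eve -2): Eve: 2 -> 0. State: Laura=1, Eve=0, Yara=0
Event 5 (Yara +3): Yara: 0 -> 3. State: Laura=1, Eve=0, Yara=3
Event 6 (Laura +3): Laura: 1 -> 4. State: Laura=4, Eve=0, Yara=3
Event 7 (Laura -> Yara, 4): Laura: 4 -> 0, Yara: 3 -> 7. State: Laura=0, Eve=0, Yara=7
Event 8 (Yara -7): Yara: 7 -> 0. State: Laura=0, Eve=0, Yara=0
Event 9 (Yara +1): Yara: 0 -> 1. State: Laura=0, Eve=0, Yara=1
Event 10 (Yara +2): Yara: 1 -> 3. State: Laura=0, Eve=0, Yara=3
Event 11 (Yara -1): Yara: 3 -> 2. State: Laura=0, Eve=0, Yara=2

Yara's final count: 2

Answer: 2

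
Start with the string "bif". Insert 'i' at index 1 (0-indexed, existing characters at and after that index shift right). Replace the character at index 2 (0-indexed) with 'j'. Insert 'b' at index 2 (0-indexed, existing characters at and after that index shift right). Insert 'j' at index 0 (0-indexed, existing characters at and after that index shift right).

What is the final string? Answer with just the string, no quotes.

Applying each edit step by step:
Start: "bif"
Op 1 (insert 'i' at idx 1): "bif" -> "biif"
Op 2 (replace idx 2: 'i' -> 'j'): "biif" -> "bijf"
Op 3 (insert 'b' at idx 2): "bijf" -> "bibjf"
Op 4 (insert 'j' at idx 0): "bibjf" -> "jbibjf"

Answer: jbibjf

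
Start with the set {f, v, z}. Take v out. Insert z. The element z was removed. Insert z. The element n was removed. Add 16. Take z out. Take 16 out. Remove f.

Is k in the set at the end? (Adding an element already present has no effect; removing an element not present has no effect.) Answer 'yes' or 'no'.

Tracking the set through each operation:
Start: {f, v, z}
Event 1 (remove v): removed. Set: {f, z}
Event 2 (add z): already present, no change. Set: {f, z}
Event 3 (remove z): removed. Set: {f}
Event 4 (add z): added. Set: {f, z}
Event 5 (remove n): not present, no change. Set: {f, z}
Event 6 (add 16): added. Set: {16, f, z}
Event 7 (remove z): removed. Set: {16, f}
Event 8 (remove 16): removed. Set: {f}
Event 9 (remove f): removed. Set: {}

Final set: {} (size 0)
k is NOT in the final set.

Answer: no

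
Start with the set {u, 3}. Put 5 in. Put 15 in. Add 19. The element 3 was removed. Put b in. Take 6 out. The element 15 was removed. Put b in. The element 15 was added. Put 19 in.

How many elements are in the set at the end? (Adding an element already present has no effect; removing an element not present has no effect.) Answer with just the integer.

Tracking the set through each operation:
Start: {3, u}
Event 1 (add 5): added. Set: {3, 5, u}
Event 2 (add 15): added. Set: {15, 3, 5, u}
Event 3 (add 19): added. Set: {15, 19, 3, 5, u}
Event 4 (remove 3): removed. Set: {15, 19, 5, u}
Event 5 (add b): added. Set: {15, 19, 5, b, u}
Event 6 (remove 6): not present, no change. Set: {15, 19, 5, b, u}
Event 7 (remove 15): removed. Set: {19, 5, b, u}
Event 8 (add b): already present, no change. Set: {19, 5, b, u}
Event 9 (add 15): added. Set: {15, 19, 5, b, u}
Event 10 (add 19): already present, no change. Set: {15, 19, 5, b, u}

Final set: {15, 19, 5, b, u} (size 5)

Answer: 5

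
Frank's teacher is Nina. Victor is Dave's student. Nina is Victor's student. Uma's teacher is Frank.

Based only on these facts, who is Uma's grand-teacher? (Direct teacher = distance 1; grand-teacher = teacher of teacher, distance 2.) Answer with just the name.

Reconstructing the teacher chain from the given facts:
  Dave -> Victor -> Nina -> Frank -> Uma
(each arrow means 'teacher of the next')
Positions in the chain (0 = top):
  position of Dave: 0
  position of Victor: 1
  position of Nina: 2
  position of Frank: 3
  position of Uma: 4

Uma is at position 4; the grand-teacher is 2 steps up the chain, i.e. position 2: Nina.

Answer: Nina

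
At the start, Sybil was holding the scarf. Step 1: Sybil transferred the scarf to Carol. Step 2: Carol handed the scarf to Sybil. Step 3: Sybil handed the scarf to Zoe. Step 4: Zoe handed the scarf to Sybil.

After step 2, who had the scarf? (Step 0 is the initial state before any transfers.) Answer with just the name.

Answer: Sybil

Derivation:
Tracking the scarf holder through step 2:
After step 0 (start): Sybil
After step 1: Carol
After step 2: Sybil

At step 2, the holder is Sybil.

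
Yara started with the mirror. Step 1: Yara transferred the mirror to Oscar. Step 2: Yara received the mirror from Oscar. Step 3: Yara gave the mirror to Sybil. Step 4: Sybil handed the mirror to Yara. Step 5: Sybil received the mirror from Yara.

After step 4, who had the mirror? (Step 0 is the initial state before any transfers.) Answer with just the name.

Answer: Yara

Derivation:
Tracking the mirror holder through step 4:
After step 0 (start): Yara
After step 1: Oscar
After step 2: Yara
After step 3: Sybil
After step 4: Yara

At step 4, the holder is Yara.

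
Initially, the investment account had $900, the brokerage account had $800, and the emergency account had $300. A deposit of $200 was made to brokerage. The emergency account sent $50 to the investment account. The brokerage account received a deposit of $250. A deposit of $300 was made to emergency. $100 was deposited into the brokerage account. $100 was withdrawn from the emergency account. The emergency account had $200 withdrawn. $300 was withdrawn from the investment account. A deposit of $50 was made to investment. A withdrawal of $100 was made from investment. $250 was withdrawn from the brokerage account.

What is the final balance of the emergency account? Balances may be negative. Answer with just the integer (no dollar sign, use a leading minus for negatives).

Tracking account balances step by step:
Start: investment=900, brokerage=800, emergency=300
Event 1 (deposit 200 to brokerage): brokerage: 800 + 200 = 1000. Balances: investment=900, brokerage=1000, emergency=300
Event 2 (transfer 50 emergency -> investment): emergency: 300 - 50 = 250, investment: 900 + 50 = 950. Balances: investment=950, brokerage=1000, emergency=250
Event 3 (deposit 250 to brokerage): brokerage: 1000 + 250 = 1250. Balances: investment=950, brokerage=1250, emergency=250
Event 4 (deposit 300 to emergency): emergency: 250 + 300 = 550. Balances: investment=950, brokerage=1250, emergency=550
Event 5 (deposit 100 to brokerage): brokerage: 1250 + 100 = 1350. Balances: investment=950, brokerage=1350, emergency=550
Event 6 (withdraw 100 from emergency): emergency: 550 - 100 = 450. Balances: investment=950, brokerage=1350, emergency=450
Event 7 (withdraw 200 from emergency): emergency: 450 - 200 = 250. Balances: investment=950, brokerage=1350, emergency=250
Event 8 (withdraw 300 from investment): investment: 950 - 300 = 650. Balances: investment=650, brokerage=1350, emergency=250
Event 9 (deposit 50 to investment): investment: 650 + 50 = 700. Balances: investment=700, brokerage=1350, emergency=250
Event 10 (withdraw 100 from investment): investment: 700 - 100 = 600. Balances: investment=600, brokerage=1350, emergency=250
Event 11 (withdraw 250 from brokerage): brokerage: 1350 - 250 = 1100. Balances: investment=600, brokerage=1100, emergency=250

Final balance of emergency: 250

Answer: 250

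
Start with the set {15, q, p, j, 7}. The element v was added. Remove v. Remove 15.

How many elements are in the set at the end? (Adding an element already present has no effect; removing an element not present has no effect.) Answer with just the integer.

Answer: 4

Derivation:
Tracking the set through each operation:
Start: {15, 7, j, p, q}
Event 1 (add v): added. Set: {15, 7, j, p, q, v}
Event 2 (remove v): removed. Set: {15, 7, j, p, q}
Event 3 (remove 15): removed. Set: {7, j, p, q}

Final set: {7, j, p, q} (size 4)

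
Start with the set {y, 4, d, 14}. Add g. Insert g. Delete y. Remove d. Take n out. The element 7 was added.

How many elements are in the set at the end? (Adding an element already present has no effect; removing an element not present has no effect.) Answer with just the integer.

Tracking the set through each operation:
Start: {14, 4, d, y}
Event 1 (add g): added. Set: {14, 4, d, g, y}
Event 2 (add g): already present, no change. Set: {14, 4, d, g, y}
Event 3 (remove y): removed. Set: {14, 4, d, g}
Event 4 (remove d): removed. Set: {14, 4, g}
Event 5 (remove n): not present, no change. Set: {14, 4, g}
Event 6 (add 7): added. Set: {14, 4, 7, g}

Final set: {14, 4, 7, g} (size 4)

Answer: 4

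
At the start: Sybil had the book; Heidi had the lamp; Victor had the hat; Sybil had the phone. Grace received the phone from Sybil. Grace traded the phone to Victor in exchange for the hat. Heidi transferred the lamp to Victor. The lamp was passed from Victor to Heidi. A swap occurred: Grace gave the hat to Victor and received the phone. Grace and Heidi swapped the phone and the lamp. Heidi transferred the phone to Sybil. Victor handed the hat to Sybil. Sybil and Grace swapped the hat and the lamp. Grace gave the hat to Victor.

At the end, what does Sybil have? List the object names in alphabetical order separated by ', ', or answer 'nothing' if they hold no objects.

Answer: book, lamp, phone

Derivation:
Tracking all object holders:
Start: book:Sybil, lamp:Heidi, hat:Victor, phone:Sybil
Event 1 (give phone: Sybil -> Grace). State: book:Sybil, lamp:Heidi, hat:Victor, phone:Grace
Event 2 (swap phone<->hat: now phone:Victor, hat:Grace). State: book:Sybil, lamp:Heidi, hat:Grace, phone:Victor
Event 3 (give lamp: Heidi -> Victor). State: book:Sybil, lamp:Victor, hat:Grace, phone:Victor
Event 4 (give lamp: Victor -> Heidi). State: book:Sybil, lamp:Heidi, hat:Grace, phone:Victor
Event 5 (swap hat<->phone: now hat:Victor, phone:Grace). State: book:Sybil, lamp:Heidi, hat:Victor, phone:Grace
Event 6 (swap phone<->lamp: now phone:Heidi, lamp:Grace). State: book:Sybil, lamp:Grace, hat:Victor, phone:Heidi
Event 7 (give phone: Heidi -> Sybil). State: book:Sybil, lamp:Grace, hat:Victor, phone:Sybil
Event 8 (give hat: Victor -> Sybil). State: book:Sybil, lamp:Grace, hat:Sybil, phone:Sybil
Event 9 (swap hat<->lamp: now hat:Grace, lamp:Sybil). State: book:Sybil, lamp:Sybil, hat:Grace, phone:Sybil
Event 10 (give hat: Grace -> Victor). State: book:Sybil, lamp:Sybil, hat:Victor, phone:Sybil

Final state: book:Sybil, lamp:Sybil, hat:Victor, phone:Sybil
Sybil holds: book, lamp, phone.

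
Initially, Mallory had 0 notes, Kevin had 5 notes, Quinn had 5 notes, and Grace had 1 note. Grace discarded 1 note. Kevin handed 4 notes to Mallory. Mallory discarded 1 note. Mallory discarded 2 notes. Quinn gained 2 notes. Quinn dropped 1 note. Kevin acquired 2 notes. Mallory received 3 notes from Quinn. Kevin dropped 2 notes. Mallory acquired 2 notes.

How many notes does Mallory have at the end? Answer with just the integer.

Answer: 6

Derivation:
Tracking counts step by step:
Start: Mallory=0, Kevin=5, Quinn=5, Grace=1
Event 1 (Grace -1): Grace: 1 -> 0. State: Mallory=0, Kevin=5, Quinn=5, Grace=0
Event 2 (Kevin -> Mallory, 4): Kevin: 5 -> 1, Mallory: 0 -> 4. State: Mallory=4, Kevin=1, Quinn=5, Grace=0
Event 3 (Mallory -1): Mallory: 4 -> 3. State: Mallory=3, Kevin=1, Quinn=5, Grace=0
Event 4 (Mallory -2): Mallory: 3 -> 1. State: Mallory=1, Kevin=1, Quinn=5, Grace=0
Event 5 (Quinn +2): Quinn: 5 -> 7. State: Mallory=1, Kevin=1, Quinn=7, Grace=0
Event 6 (Quinn -1): Quinn: 7 -> 6. State: Mallory=1, Kevin=1, Quinn=6, Grace=0
Event 7 (Kevin +2): Kevin: 1 -> 3. State: Mallory=1, Kevin=3, Quinn=6, Grace=0
Event 8 (Quinn -> Mallory, 3): Quinn: 6 -> 3, Mallory: 1 -> 4. State: Mallory=4, Kevin=3, Quinn=3, Grace=0
Event 9 (Kevin -2): Kevin: 3 -> 1. State: Mallory=4, Kevin=1, Quinn=3, Grace=0
Event 10 (Mallory +2): Mallory: 4 -> 6. State: Mallory=6, Kevin=1, Quinn=3, Grace=0

Mallory's final count: 6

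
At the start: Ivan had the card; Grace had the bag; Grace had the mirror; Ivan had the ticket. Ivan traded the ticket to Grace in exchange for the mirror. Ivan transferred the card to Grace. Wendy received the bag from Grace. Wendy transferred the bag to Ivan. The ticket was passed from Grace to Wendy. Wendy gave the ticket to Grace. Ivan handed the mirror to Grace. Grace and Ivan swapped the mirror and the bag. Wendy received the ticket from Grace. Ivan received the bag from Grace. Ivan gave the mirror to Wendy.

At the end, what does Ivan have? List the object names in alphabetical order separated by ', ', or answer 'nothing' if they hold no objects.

Answer: bag

Derivation:
Tracking all object holders:
Start: card:Ivan, bag:Grace, mirror:Grace, ticket:Ivan
Event 1 (swap ticket<->mirror: now ticket:Grace, mirror:Ivan). State: card:Ivan, bag:Grace, mirror:Ivan, ticket:Grace
Event 2 (give card: Ivan -> Grace). State: card:Grace, bag:Grace, mirror:Ivan, ticket:Grace
Event 3 (give bag: Grace -> Wendy). State: card:Grace, bag:Wendy, mirror:Ivan, ticket:Grace
Event 4 (give bag: Wendy -> Ivan). State: card:Grace, bag:Ivan, mirror:Ivan, ticket:Grace
Event 5 (give ticket: Grace -> Wendy). State: card:Grace, bag:Ivan, mirror:Ivan, ticket:Wendy
Event 6 (give ticket: Wendy -> Grace). State: card:Grace, bag:Ivan, mirror:Ivan, ticket:Grace
Event 7 (give mirror: Ivan -> Grace). State: card:Grace, bag:Ivan, mirror:Grace, ticket:Grace
Event 8 (swap mirror<->bag: now mirror:Ivan, bag:Grace). State: card:Grace, bag:Grace, mirror:Ivan, ticket:Grace
Event 9 (give ticket: Grace -> Wendy). State: card:Grace, bag:Grace, mirror:Ivan, ticket:Wendy
Event 10 (give bag: Grace -> Ivan). State: card:Grace, bag:Ivan, mirror:Ivan, ticket:Wendy
Event 11 (give mirror: Ivan -> Wendy). State: card:Grace, bag:Ivan, mirror:Wendy, ticket:Wendy

Final state: card:Grace, bag:Ivan, mirror:Wendy, ticket:Wendy
Ivan holds: bag.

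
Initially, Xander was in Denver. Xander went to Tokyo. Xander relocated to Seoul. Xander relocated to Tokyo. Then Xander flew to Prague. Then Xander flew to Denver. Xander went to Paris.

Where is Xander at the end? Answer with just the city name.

Tracking Xander's location:
Start: Xander is in Denver.
After move 1: Denver -> Tokyo. Xander is in Tokyo.
After move 2: Tokyo -> Seoul. Xander is in Seoul.
After move 3: Seoul -> Tokyo. Xander is in Tokyo.
After move 4: Tokyo -> Prague. Xander is in Prague.
After move 5: Prague -> Denver. Xander is in Denver.
After move 6: Denver -> Paris. Xander is in Paris.

Answer: Paris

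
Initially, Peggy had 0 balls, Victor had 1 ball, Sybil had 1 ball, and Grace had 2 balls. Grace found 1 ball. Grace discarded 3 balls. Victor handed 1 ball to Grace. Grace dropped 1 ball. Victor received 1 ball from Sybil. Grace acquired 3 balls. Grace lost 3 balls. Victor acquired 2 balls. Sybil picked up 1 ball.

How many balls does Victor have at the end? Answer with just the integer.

Answer: 3

Derivation:
Tracking counts step by step:
Start: Peggy=0, Victor=1, Sybil=1, Grace=2
Event 1 (Grace +1): Grace: 2 -> 3. State: Peggy=0, Victor=1, Sybil=1, Grace=3
Event 2 (Grace -3): Grace: 3 -> 0. State: Peggy=0, Victor=1, Sybil=1, Grace=0
Event 3 (Victor -> Grace, 1): Victor: 1 -> 0, Grace: 0 -> 1. State: Peggy=0, Victor=0, Sybil=1, Grace=1
Event 4 (Grace -1): Grace: 1 -> 0. State: Peggy=0, Victor=0, Sybil=1, Grace=0
Event 5 (Sybil -> Victor, 1): Sybil: 1 -> 0, Victor: 0 -> 1. State: Peggy=0, Victor=1, Sybil=0, Grace=0
Event 6 (Grace +3): Grace: 0 -> 3. State: Peggy=0, Victor=1, Sybil=0, Grace=3
Event 7 (Grace -3): Grace: 3 -> 0. State: Peggy=0, Victor=1, Sybil=0, Grace=0
Event 8 (Victor +2): Victor: 1 -> 3. State: Peggy=0, Victor=3, Sybil=0, Grace=0
Event 9 (Sybil +1): Sybil: 0 -> 1. State: Peggy=0, Victor=3, Sybil=1, Grace=0

Victor's final count: 3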